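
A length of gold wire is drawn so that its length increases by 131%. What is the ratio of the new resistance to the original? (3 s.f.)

k = 1 + 131/100 = 2.31; volume constant ⇒ A' = A/k, so R' = k²R.
Factor = 5.34

5.34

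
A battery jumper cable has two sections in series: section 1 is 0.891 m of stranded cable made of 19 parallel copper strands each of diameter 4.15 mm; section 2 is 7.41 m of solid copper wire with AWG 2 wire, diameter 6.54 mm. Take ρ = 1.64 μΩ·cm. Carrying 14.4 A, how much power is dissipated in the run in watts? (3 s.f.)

0.762 W

ρ = 1.64 μΩ·cm = 1.64×10^-8 Ω·m
Section 1: A_strand = π(2.0750e-03)² = 1.353e-05 m²; R₁ = ρL/(N·A_s) = (1.64×10^-8)(0.891)/(19×1.353e-05) = 5.686×10^-5 Ω
Section 2: A = π(6.54/2 mm)² = π(3.2700e-03 m)² = 3.359e-05 m²
R₂ = (1.64×10^-8)(7.41)/(3.359e-05) = 0.003618 Ω
R = R₁ + R₂ = 0.003674 Ω
P = I²R = (14.4)² × 0.003674 = 0.762 W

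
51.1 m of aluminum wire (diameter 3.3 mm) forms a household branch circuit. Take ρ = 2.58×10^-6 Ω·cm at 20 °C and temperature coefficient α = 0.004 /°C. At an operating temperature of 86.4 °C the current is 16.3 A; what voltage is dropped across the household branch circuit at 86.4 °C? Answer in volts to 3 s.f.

3.18 V

ρ = 2.58×10^-6 Ω·cm = 2.58×10^-8 Ω·m
A = π(d/2)² = π(1.6500e-03 m)² = 8.553e-06 m²
R₍20₎ = ρL/A = (2.58×10^-8)(51.1)/(8.553e-06) = 0.1541 Ω
R₍86.4₎ = R₍20₎(1 + αΔT) = 0.1541 × (1 + 0.004×66.4) = 0.1951 Ω
V = IR = 16.3 × 0.1951 = 3.18 V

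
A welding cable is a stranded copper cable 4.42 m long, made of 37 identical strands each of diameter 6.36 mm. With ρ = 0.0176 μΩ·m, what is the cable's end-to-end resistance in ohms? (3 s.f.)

6.62×10^-5 Ω

ρ = 0.0176 μΩ·m = 1.76×10^-8 Ω·m
A_strand = π(3.1800e-03 m)² = 3.177e-05 m²
R_strand = ρL/A = (1.76×10^-8)(4.42)/(3.177e-05) = 0.002449 Ω
R_total = R_strand/N = 0.002449/37 = 6.62×10^-5 Ω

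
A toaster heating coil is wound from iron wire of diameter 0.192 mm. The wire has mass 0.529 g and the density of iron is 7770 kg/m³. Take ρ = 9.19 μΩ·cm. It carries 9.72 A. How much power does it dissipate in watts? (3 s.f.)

705 W

ρ = 9.19 μΩ·cm = 9.19×10^-8 Ω·m
A = π(d/2)² = π(9.6000e-05 m)² = 2.8953e-08 m²
L = m/(density·A) = 5.290×10^-4/(7770×2.8953e-08) = 2.351 m
R = ρL/A = (9.19×10^-8)(2.351)/(2.8953e-08) = 7.464 Ω
P = I²R = (9.72)² × 7.464 = 705 W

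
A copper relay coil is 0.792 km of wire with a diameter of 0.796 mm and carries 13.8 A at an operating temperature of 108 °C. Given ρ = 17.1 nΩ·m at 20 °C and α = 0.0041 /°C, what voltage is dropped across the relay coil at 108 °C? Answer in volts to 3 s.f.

511 V

ρ = 17.1 nΩ·m = 1.71×10^-8 Ω·m
A = π(d/2)² = π(3.9800e-04 m)² = 4.976e-07 m²
R₍20₎ = ρL/A = (1.71×10^-8)(792)/(4.976e-07) = 27.21 Ω
R₍108₎ = R₍20₎(1 + αΔT) = 27.21 × (1 + 0.0041×88) = 37.03 Ω
V = IR = 13.8 × 37.03 = 511 V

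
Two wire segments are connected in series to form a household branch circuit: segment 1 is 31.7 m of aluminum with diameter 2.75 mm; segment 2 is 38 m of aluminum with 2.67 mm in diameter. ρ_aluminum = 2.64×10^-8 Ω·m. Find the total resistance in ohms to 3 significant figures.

0.320 Ω

Segment 1: A = π(d/2)² = π(1.3750e-03 m)² = 5.940e-06 m²
R₁ = ρL/A = (2.64×10^-8)(31.7)/(5.940e-06) = 0.1409 Ω
Segment 2: A = π(d/2)² = π(1.3350e-03 m)² = 5.599e-06 m²
R₂ = (2.64×10^-8)(38)/(5.599e-06) = 0.1792 Ω
R = R₁ + R₂ = 0.320 Ω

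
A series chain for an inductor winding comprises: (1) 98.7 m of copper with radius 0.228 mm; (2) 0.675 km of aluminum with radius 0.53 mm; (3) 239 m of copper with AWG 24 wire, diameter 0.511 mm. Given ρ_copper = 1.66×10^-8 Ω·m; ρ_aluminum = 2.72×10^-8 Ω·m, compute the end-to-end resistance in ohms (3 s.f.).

50.2 Ω

Seg 1: A = πr² = π(2.2800e-04 m)² = 1.633e-07 m²
R_1 = (1.66×10^-8)(98.7)/(1.633e-07) = 10.03 Ω
Seg 2: A = πr² = π(5.3000e-04 m)² = 8.825e-07 m²
R_2 = (2.72×10^-8)(675)/(8.825e-07) = 20.81 Ω
Seg 3: A = π(0.511/2 mm)² = π(2.5550e-04 m)² = 2.051e-07 m²
R_3 = (1.66×10^-8)(239)/(2.051e-07) = 19.35 Ω
R_total = R_1 + R_2 + R_3 = 50.2 Ω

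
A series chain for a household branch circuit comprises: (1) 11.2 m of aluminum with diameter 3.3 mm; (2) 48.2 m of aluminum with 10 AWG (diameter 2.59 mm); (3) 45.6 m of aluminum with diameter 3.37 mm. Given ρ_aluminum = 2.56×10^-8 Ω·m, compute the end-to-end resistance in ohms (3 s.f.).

Seg 1: A = π(d/2)² = π(1.6500e-03 m)² = 8.553e-06 m²
R_1 = (2.56×10^-8)(11.2)/(8.553e-06) = 0.03352 Ω
Seg 2: A = π(2.59/2 mm)² = π(1.2950e-03 m)² = 5.269e-06 m²
R_2 = (2.56×10^-8)(48.2)/(5.269e-06) = 0.2342 Ω
Seg 3: A = π(d/2)² = π(1.6850e-03 m)² = 8.920e-06 m²
R_3 = (2.56×10^-8)(45.6)/(8.920e-06) = 0.1309 Ω
R_total = R_1 + R_2 + R_3 = 0.399 Ω

0.399 Ω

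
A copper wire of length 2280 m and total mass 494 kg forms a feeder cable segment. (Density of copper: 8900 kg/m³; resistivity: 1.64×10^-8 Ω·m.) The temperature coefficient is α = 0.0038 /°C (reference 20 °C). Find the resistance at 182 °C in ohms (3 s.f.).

2.48 Ω

A = m/(density·L) = 494/(8900×2280) = 2.4345e-05 m²
R = ρL/A = (1.64×10^-8)(2280)/(2.4345e-05) = 1.536 Ω
R(182 °C) = 1.536 × (1 + 0.0038×162) = 2.48 Ω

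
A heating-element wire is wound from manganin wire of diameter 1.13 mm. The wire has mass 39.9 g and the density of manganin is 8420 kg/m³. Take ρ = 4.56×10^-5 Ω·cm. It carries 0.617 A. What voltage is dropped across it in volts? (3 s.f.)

1.33 V

ρ = 4.56×10^-5 Ω·cm = 4.56×10^-7 Ω·m
A = π(d/2)² = π(5.6500e-04 m)² = 1.0029e-06 m²
L = m/(density·A) = 0.0399/(8420×1.0029e-06) = 4.725 m
R = ρL/A = (4.56×10^-7)(4.725)/(1.0029e-06) = 2.148 Ω
V = IR = 0.617 × 2.148 = 1.33 V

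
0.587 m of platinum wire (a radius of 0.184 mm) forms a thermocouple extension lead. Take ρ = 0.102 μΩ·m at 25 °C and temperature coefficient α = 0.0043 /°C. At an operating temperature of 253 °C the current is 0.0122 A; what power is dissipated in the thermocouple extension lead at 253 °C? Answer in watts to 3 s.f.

ρ = 0.102 μΩ·m = 1.02×10^-7 Ω·m
A = πr² = π(1.8400e-04 m)² = 1.064e-07 m²
R₍25₎ = ρL/A = (1.02×10^-7)(0.587)/(1.064e-07) = 0.5629 Ω
R₍253₎ = R₍25₎(1 + αΔT) = 0.5629 × (1 + 0.0043×228) = 1.115 Ω
P = I²R = (0.0122)² × 1.115 = 1.66×10^-4 W

1.66×10^-4 W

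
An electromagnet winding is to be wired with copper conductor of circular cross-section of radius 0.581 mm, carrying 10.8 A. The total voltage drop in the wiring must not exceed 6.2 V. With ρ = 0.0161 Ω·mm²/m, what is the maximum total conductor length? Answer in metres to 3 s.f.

37.8 m

ρ = 0.0161 Ω·mm²/m = 1.61×10^-8 Ω·m
A = πr² = π(5.8100e-04 m)² = 1.060e-06 m²
L_max = V_max·A/(1·ρI) = (6.2)(1.060e-06)/(1.61×10^-8×10.8) = 37.8 m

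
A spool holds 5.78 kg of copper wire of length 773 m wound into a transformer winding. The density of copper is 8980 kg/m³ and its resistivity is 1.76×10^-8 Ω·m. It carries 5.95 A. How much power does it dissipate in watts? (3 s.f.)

A = m/(density·L) = 5.78/(8980×773) = 8.3267e-07 m²
R = ρL/A = (1.76×10^-8)(773)/(8.3267e-07) = 16.34 Ω
P = I²R = (5.95)² × 16.34 = 578 W

578 W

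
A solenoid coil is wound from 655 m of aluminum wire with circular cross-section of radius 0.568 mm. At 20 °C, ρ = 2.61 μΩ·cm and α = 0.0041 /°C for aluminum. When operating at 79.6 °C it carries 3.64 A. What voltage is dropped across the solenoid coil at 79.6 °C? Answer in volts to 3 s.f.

76.4 V

ρ = 2.61 μΩ·cm = 2.61×10^-8 Ω·m
A = πr² = π(5.6800e-04 m)² = 1.014e-06 m²
R₍20₎ = ρL/A = (2.61×10^-8)(655)/(1.014e-06) = 16.87 Ω
R₍79.6₎ = R₍20₎(1 + αΔT) = 16.87 × (1 + 0.0041×59.6) = 20.99 Ω
V = IR = 3.64 × 20.99 = 76.4 V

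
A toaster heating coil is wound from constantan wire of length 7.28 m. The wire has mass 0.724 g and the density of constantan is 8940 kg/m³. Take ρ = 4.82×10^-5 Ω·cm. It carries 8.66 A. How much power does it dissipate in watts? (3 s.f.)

ρ = 4.82×10^-5 Ω·cm = 4.82×10^-7 Ω·m
A = m/(density·L) = 7.240×10^-4/(8940×7.28) = 1.1124e-08 m²
R = ρL/A = (4.82×10^-7)(7.28)/(1.1124e-08) = 315.4 Ω
P = I²R = (8.66)² × 315.4 = 23700 W

23700 W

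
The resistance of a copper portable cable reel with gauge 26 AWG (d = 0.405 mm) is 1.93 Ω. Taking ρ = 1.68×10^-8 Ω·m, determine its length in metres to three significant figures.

A = π(0.405/2 mm)² = π(2.0250e-04 m)² = 1.288e-07 m²
L = RA/ρ = (1.93)(1.288e-07)/(1.68×10^-8) = 14.8 m

14.8 m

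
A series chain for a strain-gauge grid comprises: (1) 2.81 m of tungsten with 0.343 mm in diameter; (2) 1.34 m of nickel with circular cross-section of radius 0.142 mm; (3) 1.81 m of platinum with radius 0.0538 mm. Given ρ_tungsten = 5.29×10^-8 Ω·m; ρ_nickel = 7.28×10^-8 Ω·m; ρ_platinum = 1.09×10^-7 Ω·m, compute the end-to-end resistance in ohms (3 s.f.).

24.8 Ω

Seg 1: A = π(d/2)² = π(1.7150e-04 m)² = 9.240e-08 m²
R_1 = (5.29×10^-8)(2.81)/(9.240e-08) = 1.609 Ω
Seg 2: A = πr² = π(1.4200e-04 m)² = 6.335e-08 m²
R_2 = (7.28×10^-8)(1.34)/(6.335e-08) = 1.54 Ω
Seg 3: A = πr² = π(5.3800e-05 m)² = 9.093e-09 m²
R_3 = (1.09×10^-7)(1.81)/(9.093e-09) = 21.7 Ω
R_total = R_1 + R_2 + R_3 = 24.8 Ω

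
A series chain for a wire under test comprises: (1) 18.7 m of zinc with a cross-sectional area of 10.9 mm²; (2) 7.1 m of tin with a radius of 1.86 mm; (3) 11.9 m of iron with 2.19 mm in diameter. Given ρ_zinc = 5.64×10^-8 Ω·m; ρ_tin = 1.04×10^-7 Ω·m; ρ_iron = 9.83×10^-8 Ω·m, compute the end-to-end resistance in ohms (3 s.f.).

0.475 Ω

Seg 1: A = 10.9 mm² = 1.090e-05 m²
R_1 = (5.64×10^-8)(18.7)/(1.090e-05) = 0.09676 Ω
Seg 2: A = πr² = π(1.8600e-03 m)² = 1.087e-05 m²
R_2 = (1.04×10^-7)(7.1)/(1.087e-05) = 0.06794 Ω
Seg 3: A = π(d/2)² = π(1.0950e-03 m)² = 3.767e-06 m²
R_3 = (9.83×10^-8)(11.9)/(3.767e-06) = 0.3105 Ω
R_total = R_1 + R_2 + R_3 = 0.475 Ω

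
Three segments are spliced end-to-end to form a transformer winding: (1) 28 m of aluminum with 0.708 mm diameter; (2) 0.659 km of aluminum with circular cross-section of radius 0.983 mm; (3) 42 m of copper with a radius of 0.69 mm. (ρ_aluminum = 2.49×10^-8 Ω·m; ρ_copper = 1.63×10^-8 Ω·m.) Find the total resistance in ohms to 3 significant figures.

Seg 1: A = π(d/2)² = π(3.5400e-04 m)² = 3.937e-07 m²
R_1 = (2.49×10^-8)(28)/(3.937e-07) = 1.771 Ω
Seg 2: A = πr² = π(9.8300e-04 m)² = 3.036e-06 m²
R_2 = (2.49×10^-8)(659)/(3.036e-06) = 5.405 Ω
Seg 3: A = πr² = π(6.9000e-04 m)² = 1.496e-06 m²
R_3 = (1.63×10^-8)(42)/(1.496e-06) = 0.4577 Ω
R_total = R_1 + R_2 + R_3 = 7.63 Ω

7.63 Ω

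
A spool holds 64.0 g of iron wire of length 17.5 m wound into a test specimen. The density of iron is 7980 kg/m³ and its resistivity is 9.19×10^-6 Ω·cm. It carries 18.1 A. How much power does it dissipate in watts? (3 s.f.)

1150 W

ρ = 9.19×10^-6 Ω·cm = 9.19×10^-8 Ω·m
A = m/(density·L) = 0.064/(7980×17.5) = 4.5829e-07 m²
R = ρL/A = (9.19×10^-8)(17.5)/(4.5829e-07) = 3.509 Ω
P = I²R = (18.1)² × 3.509 = 1150 W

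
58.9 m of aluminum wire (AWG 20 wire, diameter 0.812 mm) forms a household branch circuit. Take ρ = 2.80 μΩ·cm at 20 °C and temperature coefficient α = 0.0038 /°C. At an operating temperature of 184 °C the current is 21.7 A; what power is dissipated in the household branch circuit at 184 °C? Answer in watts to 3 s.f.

ρ = 2.80 μΩ·cm = 2.80×10^-8 Ω·m
A = π(0.812/2 mm)² = π(4.0600e-04 m)² = 5.178e-07 m²
R₍20₎ = ρL/A = (2.80×10^-8)(58.9)/(5.178e-07) = 3.185 Ω
R₍184₎ = R₍20₎(1 + αΔT) = 3.185 × (1 + 0.0038×164) = 5.169 Ω
P = I²R = (21.7)² × 5.169 = 2430 W

2430 W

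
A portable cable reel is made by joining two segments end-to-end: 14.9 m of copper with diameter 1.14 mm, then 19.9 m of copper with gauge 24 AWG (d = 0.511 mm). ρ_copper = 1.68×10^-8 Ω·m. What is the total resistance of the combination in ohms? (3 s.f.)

1.88 Ω

Segment 1: A = π(d/2)² = π(5.7000e-04 m)² = 1.021e-06 m²
R₁ = ρL/A = (1.68×10^-8)(14.9)/(1.021e-06) = 0.2452 Ω
Segment 2: A = π(0.511/2 mm)² = π(2.5550e-04 m)² = 2.051e-07 m²
R₂ = (1.68×10^-8)(19.9)/(2.051e-07) = 1.63 Ω
R = R₁ + R₂ = 1.88 Ω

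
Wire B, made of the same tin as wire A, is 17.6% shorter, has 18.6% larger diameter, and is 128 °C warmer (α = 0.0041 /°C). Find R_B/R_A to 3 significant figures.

R ∝ ρL/d² with ρ ∝ (1+αΔT), so R_B/R_A = (1 − 17.6/100) × (1 + 18.6/100)⁻² × (1 + 0.0041×128)
= 0.824 × 0.7109 × 1.525 = 0.893

0.893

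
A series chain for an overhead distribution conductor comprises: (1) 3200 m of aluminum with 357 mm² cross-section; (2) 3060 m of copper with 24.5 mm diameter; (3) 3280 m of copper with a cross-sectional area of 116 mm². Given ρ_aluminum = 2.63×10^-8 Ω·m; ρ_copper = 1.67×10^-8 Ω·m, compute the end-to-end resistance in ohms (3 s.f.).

Seg 1: A = 357 mm² = 3.570e-04 m²
R_1 = (2.63×10^-8)(3200)/(3.570e-04) = 0.2357 Ω
Seg 2: A = π(d/2)² = π(1.2250e-02 m)² = 4.714e-04 m²
R_2 = (1.67×10^-8)(3060)/(4.714e-04) = 0.1084 Ω
Seg 3: A = 116 mm² = 1.160e-04 m²
R_3 = (1.67×10^-8)(3280)/(1.160e-04) = 0.4722 Ω
R_total = R_1 + R_2 + R_3 = 0.816 Ω

0.816 Ω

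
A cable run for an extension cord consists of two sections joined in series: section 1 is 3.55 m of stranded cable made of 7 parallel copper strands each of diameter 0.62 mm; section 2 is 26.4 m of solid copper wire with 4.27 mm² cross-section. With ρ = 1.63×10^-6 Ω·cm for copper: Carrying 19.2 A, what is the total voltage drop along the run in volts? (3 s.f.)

ρ = 1.63×10^-6 Ω·cm = 1.63×10^-8 Ω·m
Section 1: A_strand = π(3.1000e-04)² = 3.019e-07 m²; R₁ = ρL/(N·A_s) = (1.63×10^-8)(3.55)/(7×3.019e-07) = 0.02738 Ω
Section 2: A = 4.27 mm² = 4.270e-06 m²
R₂ = (1.63×10^-8)(26.4)/(4.270e-06) = 0.1008 Ω
R = R₁ + R₂ = 0.1282 Ω
V = IR = 19.2 × 0.1282 = 2.46 V

2.46 V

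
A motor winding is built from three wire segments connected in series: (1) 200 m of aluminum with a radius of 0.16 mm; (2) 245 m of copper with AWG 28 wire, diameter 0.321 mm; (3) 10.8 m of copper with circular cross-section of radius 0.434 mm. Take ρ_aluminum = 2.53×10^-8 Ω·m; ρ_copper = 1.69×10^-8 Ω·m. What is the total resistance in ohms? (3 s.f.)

114 Ω

Seg 1: A = πr² = π(1.6000e-04 m)² = 8.042e-08 m²
R_1 = (2.53×10^-8)(200)/(8.042e-08) = 62.92 Ω
Seg 2: A = π(0.321/2 mm)² = π(1.6050e-04 m)² = 8.093e-08 m²
R_2 = (1.69×10^-8)(245)/(8.093e-08) = 51.16 Ω
Seg 3: A = πr² = π(4.3400e-04 m)² = 5.917e-07 m²
R_3 = (1.69×10^-8)(10.8)/(5.917e-07) = 0.3084 Ω
R_total = R_1 + R_2 + R_3 = 114 Ω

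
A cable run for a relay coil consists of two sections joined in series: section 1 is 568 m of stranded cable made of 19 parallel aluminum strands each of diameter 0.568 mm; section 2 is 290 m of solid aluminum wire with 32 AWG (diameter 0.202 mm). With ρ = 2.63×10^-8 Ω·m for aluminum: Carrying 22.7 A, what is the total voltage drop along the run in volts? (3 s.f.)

5470 V

Section 1: A_strand = π(2.8400e-04)² = 2.534e-07 m²; R₁ = ρL/(N·A_s) = (2.63×10^-8)(568)/(19×2.534e-07) = 3.103 Ω
Section 2: A = π(0.202/2 mm)² = π(1.0100e-04 m)² = 3.205e-08 m²
R₂ = (2.63×10^-8)(290)/(3.205e-08) = 238 Ω
R = R₁ + R₂ = 241.1 Ω
V = IR = 22.7 × 241.1 = 5470 V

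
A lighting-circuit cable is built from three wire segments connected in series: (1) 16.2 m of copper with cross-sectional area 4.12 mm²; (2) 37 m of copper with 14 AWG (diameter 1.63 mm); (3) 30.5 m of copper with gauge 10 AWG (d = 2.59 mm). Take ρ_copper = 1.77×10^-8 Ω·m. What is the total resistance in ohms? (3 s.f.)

0.486 Ω

Seg 1: A = 4.12 mm² = 4.120e-06 m²
R_1 = (1.77×10^-8)(16.2)/(4.120e-06) = 0.0696 Ω
Seg 2: A = π(1.63/2 mm)² = π(8.1500e-04 m)² = 2.087e-06 m²
R_2 = (1.77×10^-8)(37)/(2.087e-06) = 0.3138 Ω
Seg 3: A = π(2.59/2 mm)² = π(1.2950e-03 m)² = 5.269e-06 m²
R_3 = (1.77×10^-8)(30.5)/(5.269e-06) = 0.1025 Ω
R_total = R_1 + R_2 + R_3 = 0.486 Ω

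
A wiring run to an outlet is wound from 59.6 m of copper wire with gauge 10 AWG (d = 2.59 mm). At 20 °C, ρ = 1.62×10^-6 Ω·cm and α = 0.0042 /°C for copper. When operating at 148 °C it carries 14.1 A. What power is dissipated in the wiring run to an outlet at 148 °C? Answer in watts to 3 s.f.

ρ = 1.62×10^-6 Ω·cm = 1.62×10^-8 Ω·m
A = π(2.59/2 mm)² = π(1.2950e-03 m)² = 5.269e-06 m²
R₍20₎ = ρL/A = (1.62×10^-8)(59.6)/(5.269e-06) = 0.1833 Ω
R₍148₎ = R₍20₎(1 + αΔT) = 0.1833 × (1 + 0.0042×128) = 0.2818 Ω
P = I²R = (14.1)² × 0.2818 = 56.0 W

56.0 W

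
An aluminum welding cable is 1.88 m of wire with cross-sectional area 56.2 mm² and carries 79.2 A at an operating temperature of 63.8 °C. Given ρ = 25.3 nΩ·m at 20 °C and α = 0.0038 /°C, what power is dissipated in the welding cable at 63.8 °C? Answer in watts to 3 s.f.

ρ = 25.3 nΩ·m = 2.53×10^-8 Ω·m
A = 56.2 mm² = 5.620e-05 m²
R₍20₎ = ρL/A = (2.53×10^-8)(1.88)/(5.620e-05) = 8.463×10^-4 Ω
R₍63.8₎ = R₍20₎(1 + αΔT) = 8.463×10^-4 × (1 + 0.0038×43.8) = 9.872×10^-4 Ω
P = I²R = (79.2)² × 9.872×10^-4 = 6.19 W

6.19 W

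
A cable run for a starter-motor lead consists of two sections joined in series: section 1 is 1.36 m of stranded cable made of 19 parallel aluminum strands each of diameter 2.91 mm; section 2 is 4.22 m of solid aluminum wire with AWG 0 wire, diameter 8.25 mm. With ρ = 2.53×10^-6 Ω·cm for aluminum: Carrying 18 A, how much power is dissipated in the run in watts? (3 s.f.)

ρ = 2.53×10^-6 Ω·cm = 2.53×10^-8 Ω·m
Section 1: A_strand = π(1.4550e-03)² = 6.651e-06 m²; R₁ = ρL/(N·A_s) = (2.53×10^-8)(1.36)/(19×6.651e-06) = 2.723×10^-4 Ω
Section 2: A = π(8.25/2 mm)² = π(4.1250e-03 m)² = 5.346e-05 m²
R₂ = (2.53×10^-8)(4.22)/(5.346e-05) = 0.001997 Ω
R = R₁ + R₂ = 0.00227 Ω
P = I²R = (18)² × 0.00227 = 0.735 W

0.735 W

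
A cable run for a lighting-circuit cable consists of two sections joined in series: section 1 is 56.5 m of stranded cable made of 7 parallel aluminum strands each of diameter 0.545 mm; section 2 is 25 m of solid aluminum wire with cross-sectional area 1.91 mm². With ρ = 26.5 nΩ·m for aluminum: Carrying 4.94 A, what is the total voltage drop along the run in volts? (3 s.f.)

6.24 V

ρ = 26.5 nΩ·m = 2.65×10^-8 Ω·m
Section 1: A_strand = π(2.7250e-04)² = 2.333e-07 m²; R₁ = ρL/(N·A_s) = (2.65×10^-8)(56.5)/(7×2.333e-07) = 0.9169 Ω
Section 2: A = 1.91 mm² = 1.910e-06 m²
R₂ = (2.65×10^-8)(25)/(1.910e-06) = 0.3469 Ω
R = R₁ + R₂ = 1.264 Ω
V = IR = 4.94 × 1.264 = 6.24 V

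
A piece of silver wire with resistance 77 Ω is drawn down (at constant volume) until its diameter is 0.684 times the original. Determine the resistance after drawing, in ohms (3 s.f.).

352 Ω

Volume constant ⇒ L' = L/r² with r = 0.684. R' = ρL'/A' = ρ(L/r²)/(πr²d₀²/4) = R/r⁴.
R' = 4.569 × 77 = 352 Ω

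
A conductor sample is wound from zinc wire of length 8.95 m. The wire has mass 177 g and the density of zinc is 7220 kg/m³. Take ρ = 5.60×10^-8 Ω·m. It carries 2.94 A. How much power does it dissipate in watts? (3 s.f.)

1.58 W

A = m/(density·L) = 0.177/(7220×8.95) = 2.7391e-06 m²
R = ρL/A = (5.60×10^-8)(8.95)/(2.7391e-06) = 0.183 Ω
P = I²R = (2.94)² × 0.183 = 1.58 W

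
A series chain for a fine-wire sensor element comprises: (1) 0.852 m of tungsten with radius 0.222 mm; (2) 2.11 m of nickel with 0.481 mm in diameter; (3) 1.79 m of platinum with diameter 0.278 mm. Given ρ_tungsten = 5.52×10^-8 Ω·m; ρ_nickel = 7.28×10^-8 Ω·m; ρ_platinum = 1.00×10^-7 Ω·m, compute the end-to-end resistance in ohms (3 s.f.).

Seg 1: A = πr² = π(2.2200e-04 m)² = 1.548e-07 m²
R_1 = (5.52×10^-8)(0.852)/(1.548e-07) = 0.3038 Ω
Seg 2: A = π(d/2)² = π(2.4050e-04 m)² = 1.817e-07 m²
R_2 = (7.28×10^-8)(2.11)/(1.817e-07) = 0.8453 Ω
Seg 3: A = π(d/2)² = π(1.3900e-04 m)² = 6.070e-08 m²
R_3 = (1.00×10^-7)(1.79)/(6.070e-08) = 2.949 Ω
R_total = R_1 + R_2 + R_3 = 4.10 Ω

4.10 Ω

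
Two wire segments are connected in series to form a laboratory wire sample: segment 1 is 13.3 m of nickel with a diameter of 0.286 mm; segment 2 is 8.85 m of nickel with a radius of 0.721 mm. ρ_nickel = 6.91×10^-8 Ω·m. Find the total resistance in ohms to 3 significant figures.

14.7 Ω

Segment 1: A = π(d/2)² = π(1.4300e-04 m)² = 6.424e-08 m²
R₁ = ρL/A = (6.91×10^-8)(13.3)/(6.424e-08) = 14.31 Ω
Segment 2: A = πr² = π(7.2100e-04 m)² = 1.633e-06 m²
R₂ = (6.91×10^-8)(8.85)/(1.633e-06) = 0.3745 Ω
R = R₁ + R₂ = 14.7 Ω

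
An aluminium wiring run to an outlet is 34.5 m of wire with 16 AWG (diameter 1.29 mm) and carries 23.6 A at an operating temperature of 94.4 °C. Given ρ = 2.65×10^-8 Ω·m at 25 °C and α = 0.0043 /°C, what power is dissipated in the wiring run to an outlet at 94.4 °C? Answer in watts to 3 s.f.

506 W

A = π(1.29/2 mm)² = π(6.4500e-04 m)² = 1.307e-06 m²
R₍25₎ = ρL/A = (2.65×10^-8)(34.5)/(1.307e-06) = 0.6995 Ω
R₍94.4₎ = R₍25₎(1 + αΔT) = 0.6995 × (1 + 0.0043×69.4) = 0.9083 Ω
P = I²R = (23.6)² × 0.9083 = 506 W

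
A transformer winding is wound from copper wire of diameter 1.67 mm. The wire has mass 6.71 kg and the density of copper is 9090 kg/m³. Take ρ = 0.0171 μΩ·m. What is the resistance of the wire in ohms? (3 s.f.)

ρ = 0.0171 μΩ·m = 1.71×10^-8 Ω·m
A = π(d/2)² = π(8.3500e-04 m)² = 2.1904e-06 m²
L = m/(density·A) = 6.71/(9090×2.1904e-06) = 337 m
R = ρL/A = (1.71×10^-8)(337)/(2.1904e-06) = 2.63 Ω

2.63 Ω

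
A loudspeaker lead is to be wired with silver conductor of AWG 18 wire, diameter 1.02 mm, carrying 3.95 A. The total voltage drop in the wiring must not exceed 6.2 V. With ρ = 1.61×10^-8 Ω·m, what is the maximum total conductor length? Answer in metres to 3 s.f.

79.7 m

A = π(1.02/2 mm)² = π(5.1000e-04 m)² = 8.171e-07 m²
L_max = V_max·A/(1·ρI) = (6.2)(8.171e-07)/(1.61×10^-8×3.95) = 79.7 m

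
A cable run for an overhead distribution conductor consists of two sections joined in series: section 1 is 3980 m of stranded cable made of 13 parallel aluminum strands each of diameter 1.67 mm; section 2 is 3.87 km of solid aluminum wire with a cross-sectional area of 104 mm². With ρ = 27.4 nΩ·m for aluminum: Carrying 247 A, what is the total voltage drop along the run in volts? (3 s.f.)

ρ = 27.4 nΩ·m = 2.74×10^-8 Ω·m
Section 1: A_strand = π(8.3500e-04)² = 2.190e-06 m²; R₁ = ρL/(N·A_s) = (2.74×10^-8)(3980)/(13×2.190e-06) = 3.83 Ω
Section 2: A = 104 mm² = 1.040e-04 m²
R₂ = (2.74×10^-8)(3870)/(1.040e-04) = 1.02 Ω
R = R₁ + R₂ = 4.849 Ω
V = IR = 247 × 4.849 = 1200 V

1200 V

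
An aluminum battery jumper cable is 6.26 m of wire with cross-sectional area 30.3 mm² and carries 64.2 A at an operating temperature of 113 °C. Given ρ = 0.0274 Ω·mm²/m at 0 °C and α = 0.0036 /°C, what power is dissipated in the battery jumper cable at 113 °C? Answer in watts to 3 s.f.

ρ = 0.0274 Ω·mm²/m = 2.74×10^-8 Ω·m
A = 30.3 mm² = 3.030e-05 m²
R₍0₎ = ρL/A = (2.74×10^-8)(6.26)/(3.030e-05) = 0.005661 Ω
R₍113₎ = R₍0₎(1 + αΔT) = 0.005661 × (1 + 0.0036×113) = 0.007964 Ω
P = I²R = (64.2)² × 0.007964 = 32.8 W

32.8 W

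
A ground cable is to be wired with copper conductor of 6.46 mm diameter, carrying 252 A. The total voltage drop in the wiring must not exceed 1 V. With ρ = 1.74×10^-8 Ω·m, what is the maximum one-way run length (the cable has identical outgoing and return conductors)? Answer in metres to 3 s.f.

3.74 m

A = π(d/2)² = π(3.2300e-03 m)² = 3.278e-05 m²
L_max = V_max·A/(2·ρI) = (1)(3.278e-05)/(2×1.74×10^-8×252) = 3.74 m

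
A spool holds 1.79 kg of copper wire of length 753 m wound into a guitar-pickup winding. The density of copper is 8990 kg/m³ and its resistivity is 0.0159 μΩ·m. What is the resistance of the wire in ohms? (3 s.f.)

ρ = 0.0159 μΩ·m = 1.59×10^-8 Ω·m
A = m/(density·L) = 1.79/(8990×753) = 2.6442e-07 m²
R = ρL/A = (1.59×10^-8)(753)/(2.6442e-07) = 45.3 Ω

45.3 Ω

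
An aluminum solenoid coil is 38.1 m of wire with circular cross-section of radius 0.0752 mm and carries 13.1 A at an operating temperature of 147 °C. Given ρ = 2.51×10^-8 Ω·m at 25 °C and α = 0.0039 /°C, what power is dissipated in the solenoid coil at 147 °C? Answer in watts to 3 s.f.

A = πr² = π(7.5200e-05 m)² = 1.777e-08 m²
R₍25₎ = ρL/A = (2.51×10^-8)(38.1)/(1.777e-08) = 53.83 Ω
R₍147₎ = R₍25₎(1 + αΔT) = 53.83 × (1 + 0.0039×122) = 79.44 Ω
P = I²R = (13.1)² × 79.44 = 13600 W

13600 W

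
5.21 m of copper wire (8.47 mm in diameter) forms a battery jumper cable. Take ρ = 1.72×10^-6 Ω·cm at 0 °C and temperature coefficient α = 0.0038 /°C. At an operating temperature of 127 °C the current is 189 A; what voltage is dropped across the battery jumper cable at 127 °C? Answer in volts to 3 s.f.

ρ = 1.72×10^-6 Ω·cm = 1.72×10^-8 Ω·m
A = π(d/2)² = π(4.2350e-03 m)² = 5.635e-05 m²
R₍0₎ = ρL/A = (1.72×10^-8)(5.21)/(5.635e-05) = 0.00159 Ω
R₍127₎ = R₍0₎(1 + αΔT) = 0.00159 × (1 + 0.0038×127) = 0.002358 Ω
V = IR = 189 × 0.002358 = 0.446 V

0.446 V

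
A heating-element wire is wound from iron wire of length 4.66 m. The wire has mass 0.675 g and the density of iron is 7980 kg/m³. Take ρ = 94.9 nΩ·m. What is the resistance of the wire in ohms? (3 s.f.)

24.4 Ω

ρ = 94.9 nΩ·m = 9.49×10^-8 Ω·m
A = m/(density·L) = 6.750×10^-4/(7980×4.66) = 1.8152e-08 m²
R = ρL/A = (9.49×10^-8)(4.66)/(1.8152e-08) = 24.4 Ω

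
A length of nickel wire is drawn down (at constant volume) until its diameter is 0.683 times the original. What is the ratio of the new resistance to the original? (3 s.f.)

4.60

Volume constant ⇒ L' = L/r² with r = 0.683. R' = ρL'/A' = ρ(L/r²)/(πr²d₀²/4) = R/r⁴.
Factor = 4.60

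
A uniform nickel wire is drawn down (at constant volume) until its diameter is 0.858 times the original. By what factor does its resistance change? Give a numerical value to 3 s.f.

Volume constant ⇒ L' = L/r² with r = 0.858. R' = ρL'/A' = ρ(L/r²)/(πr²d₀²/4) = R/r⁴.
Factor = 1.85

1.85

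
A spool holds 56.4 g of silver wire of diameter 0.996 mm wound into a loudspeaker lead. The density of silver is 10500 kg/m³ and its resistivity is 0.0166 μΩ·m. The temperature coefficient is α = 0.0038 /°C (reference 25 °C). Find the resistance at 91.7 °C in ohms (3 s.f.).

ρ = 0.0166 μΩ·m = 1.66×10^-8 Ω·m
A = π(d/2)² = π(4.9800e-04 m)² = 7.7913e-07 m²
L = m/(density·A) = 0.0564/(10500×7.7913e-07) = 6.894 m
R = ρL/A = (1.66×10^-8)(6.894)/(7.7913e-07) = 0.1469 Ω
R(91.7 °C) = 0.1469 × (1 + 0.0038×66.7) = 0.184 Ω

0.184 Ω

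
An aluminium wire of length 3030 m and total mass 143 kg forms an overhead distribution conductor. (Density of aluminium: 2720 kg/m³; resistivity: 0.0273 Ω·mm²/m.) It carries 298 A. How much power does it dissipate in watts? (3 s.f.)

4.23×10^5 W

ρ = 0.0273 Ω·mm²/m = 2.73×10^-8 Ω·m
A = m/(density·L) = 143/(2720×3030) = 1.7351e-05 m²
R = ρL/A = (2.73×10^-8)(3030)/(1.7351e-05) = 4.767 Ω
P = I²R = (298)² × 4.767 = 4.23×10^5 W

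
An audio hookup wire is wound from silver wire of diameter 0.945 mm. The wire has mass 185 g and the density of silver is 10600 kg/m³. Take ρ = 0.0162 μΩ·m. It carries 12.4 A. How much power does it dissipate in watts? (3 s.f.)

ρ = 0.0162 μΩ·m = 1.62×10^-8 Ω·m
A = π(d/2)² = π(4.7250e-04 m)² = 7.0138e-07 m²
L = m/(density·A) = 0.185/(10600×7.0138e-07) = 24.88 m
R = ρL/A = (1.62×10^-8)(24.88)/(7.0138e-07) = 0.5747 Ω
P = I²R = (12.4)² × 0.5747 = 88.4 W

88.4 W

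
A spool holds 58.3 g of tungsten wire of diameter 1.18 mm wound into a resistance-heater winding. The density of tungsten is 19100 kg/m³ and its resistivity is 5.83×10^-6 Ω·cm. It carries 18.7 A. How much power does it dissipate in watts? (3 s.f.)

ρ = 5.83×10^-6 Ω·cm = 5.83×10^-8 Ω·m
A = π(d/2)² = π(5.9000e-04 m)² = 1.0936e-06 m²
L = m/(density·A) = 0.0583/(19100×1.0936e-06) = 2.791 m
R = ρL/A = (5.83×10^-8)(2.791)/(1.0936e-06) = 0.1488 Ω
P = I²R = (18.7)² × 0.1488 = 52.0 W

52.0 W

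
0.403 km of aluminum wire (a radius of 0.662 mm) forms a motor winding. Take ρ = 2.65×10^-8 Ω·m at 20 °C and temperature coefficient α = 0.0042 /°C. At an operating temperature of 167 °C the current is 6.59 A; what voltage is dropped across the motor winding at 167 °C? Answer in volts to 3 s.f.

82.7 V

A = πr² = π(6.6200e-04 m)² = 1.377e-06 m²
R₍20₎ = ρL/A = (2.65×10^-8)(403)/(1.377e-06) = 7.757 Ω
R₍167₎ = R₍20₎(1 + αΔT) = 7.757 × (1 + 0.0042×147) = 12.55 Ω
V = IR = 6.59 × 12.55 = 82.7 V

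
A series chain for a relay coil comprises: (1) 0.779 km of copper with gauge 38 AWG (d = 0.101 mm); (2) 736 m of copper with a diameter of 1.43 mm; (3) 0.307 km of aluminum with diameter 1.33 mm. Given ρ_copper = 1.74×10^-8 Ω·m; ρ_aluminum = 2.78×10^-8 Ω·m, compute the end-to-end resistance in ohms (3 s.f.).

1710 Ω

Seg 1: A = π(0.101/2 mm)² = π(5.0500e-05 m)² = 8.012e-09 m²
R_1 = (1.74×10^-8)(779)/(8.012e-09) = 1692 Ω
Seg 2: A = π(d/2)² = π(7.1500e-04 m)² = 1.606e-06 m²
R_2 = (1.74×10^-8)(736)/(1.606e-06) = 7.974 Ω
Seg 3: A = π(d/2)² = π(6.6500e-04 m)² = 1.389e-06 m²
R_3 = (2.78×10^-8)(307)/(1.389e-06) = 6.143 Ω
R_total = R_1 + R_2 + R_3 = 1710 Ω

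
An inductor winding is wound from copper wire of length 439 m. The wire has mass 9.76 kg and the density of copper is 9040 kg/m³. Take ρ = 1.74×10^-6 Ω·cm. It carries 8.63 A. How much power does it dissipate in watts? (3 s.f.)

ρ = 1.74×10^-6 Ω·cm = 1.74×10^-8 Ω·m
A = m/(density·L) = 9.76/(9040×439) = 2.4593e-06 m²
R = ρL/A = (1.74×10^-8)(439)/(2.4593e-06) = 3.106 Ω
P = I²R = (8.63)² × 3.106 = 231 W

231 W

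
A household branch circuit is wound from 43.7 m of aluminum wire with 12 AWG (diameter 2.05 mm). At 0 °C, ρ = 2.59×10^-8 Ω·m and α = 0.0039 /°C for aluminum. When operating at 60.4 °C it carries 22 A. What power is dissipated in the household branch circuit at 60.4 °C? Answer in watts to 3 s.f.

A = π(2.05/2 mm)² = π(1.0250e-03 m)² = 3.301e-06 m²
R₍0₎ = ρL/A = (2.59×10^-8)(43.7)/(3.301e-06) = 0.3429 Ω
R₍60.4₎ = R₍0₎(1 + αΔT) = 0.3429 × (1 + 0.0039×60.4) = 0.4237 Ω
P = I²R = (22)² × 0.4237 = 205 W

205 W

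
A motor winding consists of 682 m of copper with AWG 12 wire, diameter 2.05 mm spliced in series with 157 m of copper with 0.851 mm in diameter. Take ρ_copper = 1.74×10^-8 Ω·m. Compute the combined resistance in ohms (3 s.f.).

8.40 Ω

Segment 1: A = π(2.05/2 mm)² = π(1.0250e-03 m)² = 3.301e-06 m²
R₁ = ρL/A = (1.74×10^-8)(682)/(3.301e-06) = 3.595 Ω
Segment 2: A = π(d/2)² = π(4.2550e-04 m)² = 5.688e-07 m²
R₂ = (1.74×10^-8)(157)/(5.688e-07) = 4.803 Ω
R = R₁ + R₂ = 8.40 Ω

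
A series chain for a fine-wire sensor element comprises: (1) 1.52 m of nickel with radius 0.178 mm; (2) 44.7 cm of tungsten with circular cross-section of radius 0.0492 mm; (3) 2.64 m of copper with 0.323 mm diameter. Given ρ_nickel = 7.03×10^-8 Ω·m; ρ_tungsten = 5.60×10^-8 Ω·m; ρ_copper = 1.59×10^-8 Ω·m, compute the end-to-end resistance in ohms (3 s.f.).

4.88 Ω

Seg 1: A = πr² = π(1.7800e-04 m)² = 9.954e-08 m²
R_1 = (7.03×10^-8)(1.52)/(9.954e-08) = 1.074 Ω
Seg 2: A = πr² = π(4.9200e-05 m)² = 7.605e-09 m²
R_2 = (5.60×10^-8)(0.447)/(7.605e-09) = 3.292 Ω
Seg 3: A = π(d/2)² = π(1.6150e-04 m)² = 8.194e-08 m²
R_3 = (1.59×10^-8)(2.64)/(8.194e-08) = 0.5123 Ω
R_total = R_1 + R_2 + R_3 = 4.88 Ω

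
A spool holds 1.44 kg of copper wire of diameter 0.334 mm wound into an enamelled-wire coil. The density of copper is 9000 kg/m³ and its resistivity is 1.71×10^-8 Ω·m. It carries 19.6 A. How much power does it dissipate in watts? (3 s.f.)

1.37×10^5 W

A = π(d/2)² = π(1.6700e-04 m)² = 8.7616e-08 m²
L = m/(density·A) = 1.44/(9000×8.7616e-08) = 1826 m
R = ρL/A = (1.71×10^-8)(1826)/(8.7616e-08) = 356.4 Ω
P = I²R = (19.6)² × 356.4 = 1.37×10^5 W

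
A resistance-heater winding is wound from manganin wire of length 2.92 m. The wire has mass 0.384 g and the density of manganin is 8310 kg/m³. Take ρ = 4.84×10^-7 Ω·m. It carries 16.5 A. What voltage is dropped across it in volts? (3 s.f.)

1470 V

A = m/(density·L) = 3.840×10^-4/(8310×2.92) = 1.5825e-08 m²
R = ρL/A = (4.84×10^-7)(2.92)/(1.5825e-08) = 89.31 Ω
V = IR = 16.5 × 89.31 = 1470 V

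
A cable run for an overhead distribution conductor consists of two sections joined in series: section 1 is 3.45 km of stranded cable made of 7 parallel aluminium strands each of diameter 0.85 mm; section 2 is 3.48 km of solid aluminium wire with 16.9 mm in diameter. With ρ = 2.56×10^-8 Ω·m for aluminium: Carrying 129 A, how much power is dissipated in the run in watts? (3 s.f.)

3.77×10^5 W

Section 1: A_strand = π(4.2500e-04)² = 5.675e-07 m²; R₁ = ρL/(N·A_s) = (2.56×10^-8)(3450)/(7×5.675e-07) = 22.23 Ω
Section 2: A = π(d/2)² = π(8.4500e-03 m)² = 2.243e-04 m²
R₂ = (2.56×10^-8)(3480)/(2.243e-04) = 0.3972 Ω
R = R₁ + R₂ = 22.63 Ω
P = I²R = (129)² × 22.63 = 3.77×10^5 W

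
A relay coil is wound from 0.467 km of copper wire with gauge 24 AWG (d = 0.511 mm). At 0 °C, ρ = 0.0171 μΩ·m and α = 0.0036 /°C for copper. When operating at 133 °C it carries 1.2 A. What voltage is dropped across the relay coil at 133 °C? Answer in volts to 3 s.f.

69.1 V

ρ = 0.0171 μΩ·m = 1.71×10^-8 Ω·m
A = π(0.511/2 mm)² = π(2.5550e-04 m)² = 2.051e-07 m²
R₍0₎ = ρL/A = (1.71×10^-8)(467)/(2.051e-07) = 38.94 Ω
R₍133₎ = R₍0₎(1 + αΔT) = 38.94 × (1 + 0.0036×133) = 57.58 Ω
V = IR = 1.2 × 57.58 = 69.1 V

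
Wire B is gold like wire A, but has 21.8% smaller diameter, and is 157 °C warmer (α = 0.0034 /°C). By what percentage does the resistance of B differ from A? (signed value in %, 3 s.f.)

151%

R ∝ ρL/d² with ρ ∝ (1+αΔT), so R_B/R_A = (1 − 21.8/100)⁻² × (1 + 0.0034×157)
= 1.635 × 1.534 = 2.508
(R_B − R_A)/R_A = 2.508 − 1 = 151%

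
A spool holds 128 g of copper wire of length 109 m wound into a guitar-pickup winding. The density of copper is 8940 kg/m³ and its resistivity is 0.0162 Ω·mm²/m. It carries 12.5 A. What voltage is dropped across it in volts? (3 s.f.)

168 V

ρ = 0.0162 Ω·mm²/m = 1.62×10^-8 Ω·m
A = m/(density·L) = 0.128/(8940×109) = 1.3135e-07 m²
R = ρL/A = (1.62×10^-8)(109)/(1.3135e-07) = 13.44 Ω
V = IR = 12.5 × 13.44 = 168 V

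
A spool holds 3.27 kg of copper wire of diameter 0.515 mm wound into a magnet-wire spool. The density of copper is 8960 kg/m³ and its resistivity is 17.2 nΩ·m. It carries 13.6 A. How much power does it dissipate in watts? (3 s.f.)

26800 W

ρ = 17.2 nΩ·m = 1.72×10^-8 Ω·m
A = π(d/2)² = π(2.5750e-04 m)² = 2.0831e-07 m²
L = m/(density·A) = 3.27/(8960×2.0831e-07) = 1752 m
R = ρL/A = (1.72×10^-8)(1752)/(2.0831e-07) = 144.7 Ω
P = I²R = (13.6)² × 144.7 = 26800 W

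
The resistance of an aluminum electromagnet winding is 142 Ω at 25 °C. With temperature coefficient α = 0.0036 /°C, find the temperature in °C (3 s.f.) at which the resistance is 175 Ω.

89.6 °C

R = R₀(1 + α(T − T₀)) ⇒ T = T₀ + (R/R₀ − 1)/α
T = 25 + (175/142 − 1)/0.0036 = 25 + (0.2324)/0.0036 = 89.6 °C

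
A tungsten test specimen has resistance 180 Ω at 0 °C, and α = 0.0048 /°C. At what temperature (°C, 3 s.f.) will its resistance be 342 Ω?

188 °C

R = R₀(1 + α(T − T₀)) ⇒ T = T₀ + (R/R₀ − 1)/α
T = 0 + (342/180 − 1)/0.0048 = 0 + (0.9)/0.0048 = 188 °C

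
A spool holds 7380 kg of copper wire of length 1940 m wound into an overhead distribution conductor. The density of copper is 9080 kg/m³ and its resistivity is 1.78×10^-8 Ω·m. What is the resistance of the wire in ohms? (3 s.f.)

0.0824 Ω

A = m/(density·L) = 7380/(9080×1940) = 4.1896e-04 m²
R = ρL/A = (1.78×10^-8)(1940)/(4.1896e-04) = 0.0824 Ω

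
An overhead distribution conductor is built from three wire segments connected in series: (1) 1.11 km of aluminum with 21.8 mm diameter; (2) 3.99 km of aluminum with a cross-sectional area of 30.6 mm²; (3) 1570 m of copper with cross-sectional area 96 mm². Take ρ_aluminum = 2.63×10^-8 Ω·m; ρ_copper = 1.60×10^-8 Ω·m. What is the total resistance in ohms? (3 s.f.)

3.77 Ω

Seg 1: A = π(d/2)² = π(1.0900e-02 m)² = 3.733e-04 m²
R_1 = (2.63×10^-8)(1110)/(3.733e-04) = 0.07821 Ω
Seg 2: A = 30.6 mm² = 3.060e-05 m²
R_2 = (2.63×10^-8)(3990)/(3.060e-05) = 3.429 Ω
Seg 3: A = 96 mm² = 9.600e-05 m²
R_3 = (1.60×10^-8)(1570)/(9.600e-05) = 0.2617 Ω
R_total = R_1 + R_2 + R_3 = 3.77 Ω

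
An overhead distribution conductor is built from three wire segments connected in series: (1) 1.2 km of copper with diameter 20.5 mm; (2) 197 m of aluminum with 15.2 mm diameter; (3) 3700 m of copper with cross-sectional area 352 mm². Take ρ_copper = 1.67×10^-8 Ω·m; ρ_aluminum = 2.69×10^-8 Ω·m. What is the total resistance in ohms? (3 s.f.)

Seg 1: A = π(d/2)² = π(1.0250e-02 m)² = 3.301e-04 m²
R_1 = (1.67×10^-8)(1200)/(3.301e-04) = 0.06072 Ω
Seg 2: A = π(d/2)² = π(7.6000e-03 m)² = 1.815e-04 m²
R_2 = (2.69×10^-8)(197)/(1.815e-04) = 0.0292 Ω
Seg 3: A = 352 mm² = 3.520e-04 m²
R_3 = (1.67×10^-8)(3700)/(3.520e-04) = 0.1755 Ω
R_total = R_1 + R_2 + R_3 = 0.265 Ω

0.265 Ω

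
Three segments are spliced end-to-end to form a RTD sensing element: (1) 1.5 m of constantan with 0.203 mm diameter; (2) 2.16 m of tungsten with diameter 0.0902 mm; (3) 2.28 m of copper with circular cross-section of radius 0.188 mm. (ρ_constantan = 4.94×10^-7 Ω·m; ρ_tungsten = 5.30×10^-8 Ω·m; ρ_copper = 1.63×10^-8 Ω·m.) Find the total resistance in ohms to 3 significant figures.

41.1 Ω

Seg 1: A = π(d/2)² = π(1.0150e-04 m)² = 3.237e-08 m²
R_1 = (4.94×10^-7)(1.5)/(3.237e-08) = 22.89 Ω
Seg 2: A = π(d/2)² = π(4.5100e-05 m)² = 6.390e-09 m²
R_2 = (5.30×10^-8)(2.16)/(6.390e-09) = 17.92 Ω
Seg 3: A = πr² = π(1.8800e-04 m)² = 1.110e-07 m²
R_3 = (1.63×10^-8)(2.28)/(1.110e-07) = 0.3347 Ω
R_total = R_1 + R_2 + R_3 = 41.1 Ω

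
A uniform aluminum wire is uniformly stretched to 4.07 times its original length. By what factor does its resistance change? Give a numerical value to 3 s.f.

16.6

Volume constant ⇒ A' = A/k with k = 4.07. R' = ρ(kL)/(A/k) = k²R.
Factor = 16.6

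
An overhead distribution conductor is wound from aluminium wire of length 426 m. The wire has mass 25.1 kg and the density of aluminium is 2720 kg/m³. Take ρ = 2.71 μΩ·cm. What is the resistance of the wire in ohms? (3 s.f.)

0.533 Ω

ρ = 2.71 μΩ·cm = 2.71×10^-8 Ω·m
A = m/(density·L) = 25.1/(2720×426) = 2.1662e-05 m²
R = ρL/A = (2.71×10^-8)(426)/(2.1662e-05) = 0.533 Ω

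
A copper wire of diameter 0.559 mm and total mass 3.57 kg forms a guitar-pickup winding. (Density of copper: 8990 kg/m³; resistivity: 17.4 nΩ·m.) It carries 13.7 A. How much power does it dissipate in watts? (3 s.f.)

21500 W

ρ = 17.4 nΩ·m = 1.74×10^-8 Ω·m
A = π(d/2)² = π(2.7950e-04 m)² = 2.4542e-07 m²
L = m/(density·A) = 3.57/(8990×2.4542e-07) = 1618 m
R = ρL/A = (1.74×10^-8)(1618)/(2.4542e-07) = 114.7 Ω
P = I²R = (13.7)² × 114.7 = 21500 W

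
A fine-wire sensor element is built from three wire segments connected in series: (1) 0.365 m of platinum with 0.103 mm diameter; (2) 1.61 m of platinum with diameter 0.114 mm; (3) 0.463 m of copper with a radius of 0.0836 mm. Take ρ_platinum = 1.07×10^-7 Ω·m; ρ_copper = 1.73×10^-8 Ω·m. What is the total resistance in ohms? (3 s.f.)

Seg 1: A = π(d/2)² = π(5.1500e-05 m)² = 8.332e-09 m²
R_1 = (1.07×10^-7)(0.365)/(8.332e-09) = 4.687 Ω
Seg 2: A = π(d/2)² = π(5.7000e-05 m)² = 1.021e-08 m²
R_2 = (1.07×10^-7)(1.61)/(1.021e-08) = 16.88 Ω
Seg 3: A = πr² = π(8.3600e-05 m)² = 2.196e-08 m²
R_3 = (1.73×10^-8)(0.463)/(2.196e-08) = 0.3648 Ω
R_total = R_1 + R_2 + R_3 = 21.9 Ω

21.9 Ω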